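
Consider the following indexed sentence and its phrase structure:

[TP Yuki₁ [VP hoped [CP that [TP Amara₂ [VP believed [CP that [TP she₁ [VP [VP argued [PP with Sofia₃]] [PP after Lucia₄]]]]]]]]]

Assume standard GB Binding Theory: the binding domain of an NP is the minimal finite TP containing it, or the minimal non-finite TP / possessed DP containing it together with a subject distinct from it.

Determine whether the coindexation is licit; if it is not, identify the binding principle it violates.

The two coindexed NPs are *Yuki₁* and *she₁*.
*she₁* is a pronoun; nothing c-commands it within its binding domain (the embedded TP.), so Principle B holds trivially.
*Yuki₁* is an R-expression; *she₁* does not c-command it, and no other NP shares its index, so Principle C is satisfied.
All principles are respected.

grammatical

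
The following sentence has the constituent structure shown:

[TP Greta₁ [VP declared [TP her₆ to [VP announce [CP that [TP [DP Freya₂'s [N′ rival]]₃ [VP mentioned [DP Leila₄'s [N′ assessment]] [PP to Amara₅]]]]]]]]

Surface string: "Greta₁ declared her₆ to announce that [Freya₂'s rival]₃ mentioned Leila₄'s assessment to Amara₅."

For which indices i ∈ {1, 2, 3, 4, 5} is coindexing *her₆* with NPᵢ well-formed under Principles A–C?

none

*her* is a pronoun, so Principle B applies: it must be free in its binding domain.
Binding domain of *her₆*: the matrix TP, whose subject is Greta₁.
*Greta₁* c-commands the pronoun within its binding domain → coindexation would violate Principle B.
*Freya₂*: the pronoun c-commands this R-expression → coindexation would violate Principle C on *Freya₂*.
*[Freya₂'s rival]₃*: the pronoun c-commands this R-expression → coindexation would violate Principle C on *[Freya₂'s rival]₃*.
*Leila₄*: the pronoun c-commands this R-expression → coindexation would violate Principle C on *Leila₄*.
*Amara₅*: the pronoun c-commands this R-expression → coindexation would violate Principle C on *Amara₅*.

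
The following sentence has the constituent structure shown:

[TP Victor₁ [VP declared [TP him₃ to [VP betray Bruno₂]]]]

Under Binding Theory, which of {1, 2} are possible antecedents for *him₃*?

none

*him* is a pronoun, so Principle B applies: it must be free in its binding domain.
Binding domain of *him₃*: the matrix TP, whose subject is Victor₁.
*Victor₁* c-commands the pronoun within its binding domain → coindexation would violate Principle B.
*Bruno₂*: the pronoun c-commands this R-expression → coindexation would violate Principle C on *Bruno₂*.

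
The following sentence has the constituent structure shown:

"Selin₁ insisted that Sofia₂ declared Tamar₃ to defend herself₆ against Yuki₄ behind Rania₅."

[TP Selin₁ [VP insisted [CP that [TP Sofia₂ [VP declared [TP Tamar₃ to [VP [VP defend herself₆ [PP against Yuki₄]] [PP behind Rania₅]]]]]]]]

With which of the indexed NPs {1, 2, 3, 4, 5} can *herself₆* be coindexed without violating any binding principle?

{3}

*herself* is an anaphor, so Principle A applies: it must be bound in its binding domain.
Binding domain of *herself₆*: the embedded TP, whose subject is Tamar₃.
*Selin₁* c-commands the anaphor but is outside its binding domain → cannot satisfy Principle A.
*Sofia₂* c-commands the anaphor but is outside its binding domain → cannot satisfy Principle A.
*Tamar₃* c-commands the anaphor within its binding domain → licit binder.
*Yuki₄* does not c-command the anaphor → cannot bind it.
*Rania₅* does not c-command the anaphor → cannot bind it.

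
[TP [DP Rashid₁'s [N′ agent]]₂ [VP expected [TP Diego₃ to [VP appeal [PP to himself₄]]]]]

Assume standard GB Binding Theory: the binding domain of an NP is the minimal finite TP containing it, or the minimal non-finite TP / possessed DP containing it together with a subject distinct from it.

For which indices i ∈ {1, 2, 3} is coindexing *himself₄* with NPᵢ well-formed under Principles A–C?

{3}

*himself* is an anaphor, so Principle A applies: it must be bound in its binding domain.
Binding domain of *himself₄*: the embedded TP, whose subject is Diego₃.
*Rashid₁* does not c-command the anaphor → cannot bind it.
*[Rashid₁'s agent]₂* c-commands the anaphor but is outside its binding domain → cannot satisfy Principle A.
*Diego₃* c-commands the anaphor within its binding domain → licit binder.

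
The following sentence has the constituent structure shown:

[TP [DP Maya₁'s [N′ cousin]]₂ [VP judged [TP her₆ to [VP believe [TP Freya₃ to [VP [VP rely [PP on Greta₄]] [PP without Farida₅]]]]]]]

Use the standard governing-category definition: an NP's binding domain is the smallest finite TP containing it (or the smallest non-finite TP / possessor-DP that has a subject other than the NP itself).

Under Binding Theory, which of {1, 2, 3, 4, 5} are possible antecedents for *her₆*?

{1}

*her* is a pronoun, so Principle B applies: it must be free in its binding domain.
Binding domain of *her₆*: the matrix TP, whose subject is [Maya₁'s cousin]₂.
*Maya₁* and the pronoun do not c-command one another → neither Principle B nor Principle C is at stake; coindexation permitted.
*[Maya₁'s cousin]₂* c-commands the pronoun within its binding domain → coindexation would violate Principle B.
*Freya₃*: the pronoun c-commands this R-expression → coindexation would violate Principle C on *Freya₃*.
*Greta₄*: the pronoun c-commands this R-expression → coindexation would violate Principle C on *Greta₄*.
*Farida₅*: the pronoun c-commands this R-expression → coindexation would violate Principle C on *Farida₅*.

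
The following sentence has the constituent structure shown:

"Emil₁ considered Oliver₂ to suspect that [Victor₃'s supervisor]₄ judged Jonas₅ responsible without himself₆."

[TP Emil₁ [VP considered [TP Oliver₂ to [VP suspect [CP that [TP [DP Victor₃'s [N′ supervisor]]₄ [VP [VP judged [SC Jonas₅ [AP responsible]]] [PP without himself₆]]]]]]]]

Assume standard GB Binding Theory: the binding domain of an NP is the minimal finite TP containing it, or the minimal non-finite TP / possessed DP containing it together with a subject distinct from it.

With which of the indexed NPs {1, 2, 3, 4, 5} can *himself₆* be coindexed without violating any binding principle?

{4}

*himself* is an anaphor, so Principle A applies: it must be bound in its binding domain.
Binding domain of *himself₆*: the embedded TP, whose subject is [Victor₃'s supervisor]₄.
*Emil₁* c-commands the anaphor but is outside its binding domain → cannot satisfy Principle A.
*Oliver₂* c-commands the anaphor but is outside its binding domain → cannot satisfy Principle A.
*Victor₃* does not c-command the anaphor → cannot bind it.
*[Victor₃'s supervisor]₄* c-commands the anaphor within its binding domain → licit binder.
*Jonas₅* does not c-command the anaphor → cannot bind it.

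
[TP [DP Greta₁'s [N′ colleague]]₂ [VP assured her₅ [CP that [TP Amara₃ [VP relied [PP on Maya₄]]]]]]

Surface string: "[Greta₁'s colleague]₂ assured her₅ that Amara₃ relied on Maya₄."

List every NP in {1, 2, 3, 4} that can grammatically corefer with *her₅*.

*her* is a pronoun, so Principle B applies: it must be free in its binding domain.
Binding domain of *her₅*: the matrix TP, whose subject is [Greta₁'s colleague]₂.
*Greta₁* and the pronoun do not c-command one another → neither Principle B nor Principle C is at stake; coindexation permitted.
*[Greta₁'s colleague]₂* c-commands the pronoun within its binding domain → coindexation would violate Principle B.
*Amara₃*: the pronoun c-commands this R-expression → coindexation would violate Principle C on *Amara₃*.
*Maya₄*: the pronoun c-commands this R-expression → coindexation would violate Principle C on *Maya₄*.

{1}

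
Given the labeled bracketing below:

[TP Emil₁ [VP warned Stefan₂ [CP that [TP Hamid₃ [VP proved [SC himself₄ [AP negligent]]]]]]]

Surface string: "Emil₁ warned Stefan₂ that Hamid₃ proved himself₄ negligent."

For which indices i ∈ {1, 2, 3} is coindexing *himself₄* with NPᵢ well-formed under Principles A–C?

*himself* is an anaphor, so Principle A applies: it must be bound in its binding domain.
Binding domain of *himself₄*: the embedded TP, whose subject is Hamid₃.
*Emil₁* c-commands the anaphor but is outside its binding domain → cannot satisfy Principle A.
*Stefan₂* c-commands the anaphor but is outside its binding domain → cannot satisfy Principle A.
*Hamid₃* c-commands the anaphor within its binding domain → licit binder.

{3}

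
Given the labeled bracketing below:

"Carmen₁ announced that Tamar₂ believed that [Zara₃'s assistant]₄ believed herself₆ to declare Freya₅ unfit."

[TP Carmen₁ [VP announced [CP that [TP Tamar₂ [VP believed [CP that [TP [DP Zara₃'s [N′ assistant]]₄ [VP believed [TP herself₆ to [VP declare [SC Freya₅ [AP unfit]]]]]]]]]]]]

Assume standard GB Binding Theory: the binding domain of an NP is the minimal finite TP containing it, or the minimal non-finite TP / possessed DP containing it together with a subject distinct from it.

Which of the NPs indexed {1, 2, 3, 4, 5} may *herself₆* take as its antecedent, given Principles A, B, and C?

{4}

*herself* is an anaphor, so Principle A applies: it must be bound in its binding domain.
Binding domain of *herself₆*: the embedded TP, whose subject is [Zara₃'s assistant]₄.
*Carmen₁* c-commands the anaphor but is outside its binding domain → cannot satisfy Principle A.
*Tamar₂* c-commands the anaphor but is outside its binding domain → cannot satisfy Principle A.
*Zara₃* does not c-command the anaphor → cannot bind it.
*[Zara₃'s assistant]₄* c-commands the anaphor within its binding domain → licit binder.
*Freya₅* does not c-command the anaphor → cannot bind it.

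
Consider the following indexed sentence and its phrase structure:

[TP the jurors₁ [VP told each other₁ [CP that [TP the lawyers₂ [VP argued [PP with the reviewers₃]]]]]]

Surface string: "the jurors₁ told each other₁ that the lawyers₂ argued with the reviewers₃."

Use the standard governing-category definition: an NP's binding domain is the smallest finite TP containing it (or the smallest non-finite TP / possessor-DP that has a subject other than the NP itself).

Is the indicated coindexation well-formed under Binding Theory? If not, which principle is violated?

grammatical

The two coindexed NPs are *the jurors₁* and *each other₁*.
*each other₁* is an anaphor; its binding domain is the matrix TP, whose subject is the jurors₁. *the jurors₁* c-commands it within that domain and shares its index, so Principle A is satisfied.
*the jurors₁* is an R-expression; *each other₁* does not c-command it, and no other NP shares its index, so Principle C is satisfied.
All principles are respected.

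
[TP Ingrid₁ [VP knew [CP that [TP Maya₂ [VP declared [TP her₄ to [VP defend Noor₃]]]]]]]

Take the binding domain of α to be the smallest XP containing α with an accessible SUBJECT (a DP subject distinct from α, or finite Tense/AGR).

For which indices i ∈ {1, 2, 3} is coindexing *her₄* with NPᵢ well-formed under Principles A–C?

*her* is a pronoun, so Principle B applies: it must be free in its binding domain.
Binding domain of *her₄*: the embedded TP, whose subject is Maya₂.
*Ingrid₁* c-commands the pronoun but from outside its binding domain, and is not c-commanded by it → coindexation permitted.
*Maya₂* c-commands the pronoun within its binding domain → coindexation would violate Principle B.
*Noor₃*: the pronoun c-commands this R-expression → coindexation would violate Principle C on *Noor₃*.

{1}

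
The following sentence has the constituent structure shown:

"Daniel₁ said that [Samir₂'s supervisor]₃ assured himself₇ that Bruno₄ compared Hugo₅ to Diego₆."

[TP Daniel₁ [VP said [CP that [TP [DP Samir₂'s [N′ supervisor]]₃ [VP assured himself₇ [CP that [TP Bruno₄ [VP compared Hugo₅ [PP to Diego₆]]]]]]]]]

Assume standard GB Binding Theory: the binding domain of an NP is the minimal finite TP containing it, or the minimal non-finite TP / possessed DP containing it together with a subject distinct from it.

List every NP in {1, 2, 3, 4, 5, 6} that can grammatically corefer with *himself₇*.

*himself* is an anaphor, so Principle A applies: it must be bound in its binding domain.
Binding domain of *himself₇*: the embedded TP, whose subject is [Samir₂'s supervisor]₃.
*Daniel₁* c-commands the anaphor but is outside its binding domain → cannot satisfy Principle A.
*Samir₂* does not c-command the anaphor → cannot bind it.
*[Samir₂'s supervisor]₃* c-commands the anaphor within its binding domain → licit binder.
*Bruno₄* does not c-command the anaphor → cannot bind it.
*Hugo₅* does not c-command the anaphor → cannot bind it.
*Diego₆* does not c-command the anaphor → cannot bind it.

{3}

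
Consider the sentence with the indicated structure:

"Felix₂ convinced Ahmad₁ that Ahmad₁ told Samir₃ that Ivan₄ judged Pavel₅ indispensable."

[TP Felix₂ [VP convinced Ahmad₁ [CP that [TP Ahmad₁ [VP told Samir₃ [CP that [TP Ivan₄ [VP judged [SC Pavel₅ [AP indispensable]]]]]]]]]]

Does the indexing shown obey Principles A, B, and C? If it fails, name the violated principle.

The two coindexed NPs are *Ahmad₁* (the higher occurrence) and *Ahmad₁* (the lower occurrence).
*Ahmad₁* (the lower occurrence) is an R-expression. Principle C requires it to be free everywhere.
*Ahmad₁* (the higher occurrence) c-commands it and carries the same index.
The R-expression is bound → Principle C violation.

Principle C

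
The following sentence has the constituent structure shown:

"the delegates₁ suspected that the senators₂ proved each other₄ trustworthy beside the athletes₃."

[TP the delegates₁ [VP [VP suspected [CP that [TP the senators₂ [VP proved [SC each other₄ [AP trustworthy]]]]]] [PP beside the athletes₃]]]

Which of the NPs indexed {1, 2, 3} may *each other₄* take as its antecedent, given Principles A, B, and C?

{2}

*each other* is an anaphor, so Principle A applies: it must be bound in its binding domain.
Binding domain of *each other₄*: the embedded TP, whose subject is the senators₂.
*the delegates₁* c-commands the anaphor but is outside its binding domain → cannot satisfy Principle A.
*the senators₂* c-commands the anaphor within its binding domain → licit binder.
*the athletes₃* does not c-command the anaphor → cannot bind it.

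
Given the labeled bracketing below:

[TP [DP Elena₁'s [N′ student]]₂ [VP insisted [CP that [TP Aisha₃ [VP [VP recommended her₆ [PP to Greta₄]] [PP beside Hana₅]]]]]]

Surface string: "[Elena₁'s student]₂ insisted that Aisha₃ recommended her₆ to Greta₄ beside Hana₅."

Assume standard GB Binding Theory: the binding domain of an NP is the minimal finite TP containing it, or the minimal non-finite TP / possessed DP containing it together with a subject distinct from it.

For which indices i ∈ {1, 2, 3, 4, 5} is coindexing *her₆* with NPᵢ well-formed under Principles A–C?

{1, 2, 5}

*her* is a pronoun, so Principle B applies: it must be free in its binding domain.
Binding domain of *her₆*: the embedded TP, whose subject is Aisha₃.
*Elena₁* and the pronoun do not c-command one another → neither Principle B nor Principle C is at stake; coindexation permitted.
*[Elena₁'s student]₂* c-commands the pronoun but from outside its binding domain, and is not c-commanded by it → coindexation permitted.
*Aisha₃* c-commands the pronoun within its binding domain → coindexation would violate Principle B.
*Greta₄*: the pronoun c-commands this R-expression → coindexation would violate Principle C on *Greta₄*.
*Hana₅* and the pronoun do not c-command one another → neither Principle B nor Principle C is at stake; coindexation permitted.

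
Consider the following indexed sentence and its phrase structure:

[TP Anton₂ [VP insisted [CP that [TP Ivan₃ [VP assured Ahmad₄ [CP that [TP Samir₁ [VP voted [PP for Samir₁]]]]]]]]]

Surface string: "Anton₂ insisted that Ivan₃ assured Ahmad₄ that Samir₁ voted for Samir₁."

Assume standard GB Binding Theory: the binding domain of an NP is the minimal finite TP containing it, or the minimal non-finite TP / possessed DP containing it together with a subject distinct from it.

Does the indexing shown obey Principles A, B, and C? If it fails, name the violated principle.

Principle C

The two coindexed NPs are *Samir₁* (the higher occurrence) and *Samir₁* (the lower occurrence).
*Samir₁* (the lower occurrence) is an R-expression. Principle C requires it to be free everywhere.
*Samir₁* (the higher occurrence) c-commands it and carries the same index.
The R-expression is bound → Principle C violation.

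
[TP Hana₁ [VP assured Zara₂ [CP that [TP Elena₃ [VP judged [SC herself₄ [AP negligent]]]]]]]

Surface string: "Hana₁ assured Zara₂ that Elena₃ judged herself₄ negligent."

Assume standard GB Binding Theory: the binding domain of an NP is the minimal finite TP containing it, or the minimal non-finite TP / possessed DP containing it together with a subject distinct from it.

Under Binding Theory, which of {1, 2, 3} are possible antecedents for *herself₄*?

{3}

*herself* is an anaphor, so Principle A applies: it must be bound in its binding domain.
Binding domain of *herself₄*: the embedded TP, whose subject is Elena₃.
*Hana₁* c-commands the anaphor but is outside its binding domain → cannot satisfy Principle A.
*Zara₂* c-commands the anaphor but is outside its binding domain → cannot satisfy Principle A.
*Elena₃* c-commands the anaphor within its binding domain → licit binder.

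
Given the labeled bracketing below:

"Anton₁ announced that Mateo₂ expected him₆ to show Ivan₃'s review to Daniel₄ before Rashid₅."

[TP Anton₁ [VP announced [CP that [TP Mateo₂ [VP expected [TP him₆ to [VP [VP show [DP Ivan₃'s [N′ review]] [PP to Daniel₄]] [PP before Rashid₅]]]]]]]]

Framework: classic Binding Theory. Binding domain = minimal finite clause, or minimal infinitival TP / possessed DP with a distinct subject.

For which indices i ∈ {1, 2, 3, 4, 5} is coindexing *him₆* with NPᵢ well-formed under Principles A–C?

*him* is a pronoun, so Principle B applies: it must be free in its binding domain.
Binding domain of *him₆*: the embedded TP, whose subject is Mateo₂.
*Anton₁* c-commands the pronoun but from outside its binding domain, and is not c-commanded by it → coindexation permitted.
*Mateo₂* c-commands the pronoun within its binding domain → coindexation would violate Principle B.
*Ivan₃*: the pronoun c-commands this R-expression → coindexation would violate Principle C on *Ivan₃*.
*Daniel₄*: the pronoun c-commands this R-expression → coindexation would violate Principle C on *Daniel₄*.
*Rashid₅*: the pronoun c-commands this R-expression → coindexation would violate Principle C on *Rashid₅*.

{1}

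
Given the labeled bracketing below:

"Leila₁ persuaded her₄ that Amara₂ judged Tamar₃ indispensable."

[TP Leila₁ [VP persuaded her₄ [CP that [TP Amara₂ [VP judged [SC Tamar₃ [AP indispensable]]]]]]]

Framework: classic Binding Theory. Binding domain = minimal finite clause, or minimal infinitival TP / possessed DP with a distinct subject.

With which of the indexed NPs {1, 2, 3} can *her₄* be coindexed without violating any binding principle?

none

*her* is a pronoun, so Principle B applies: it must be free in its binding domain.
Binding domain of *her₄*: the matrix TP, whose subject is Leila₁.
*Leila₁* c-commands the pronoun within its binding domain → coindexation would violate Principle B.
*Amara₂*: the pronoun c-commands this R-expression → coindexation would violate Principle C on *Amara₂*.
*Tamar₃*: the pronoun c-commands this R-expression → coindexation would violate Principle C on *Tamar₃*.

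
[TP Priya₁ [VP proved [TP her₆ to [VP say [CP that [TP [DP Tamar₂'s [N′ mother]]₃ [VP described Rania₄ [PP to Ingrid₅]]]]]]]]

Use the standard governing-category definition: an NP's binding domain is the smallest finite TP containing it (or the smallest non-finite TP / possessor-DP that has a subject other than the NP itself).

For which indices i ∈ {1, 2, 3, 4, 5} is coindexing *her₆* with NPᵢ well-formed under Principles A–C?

none

*her* is a pronoun, so Principle B applies: it must be free in its binding domain.
Binding domain of *her₆*: the matrix TP, whose subject is Priya₁.
*Priya₁* c-commands the pronoun within its binding domain → coindexation would violate Principle B.
*Tamar₂*: the pronoun c-commands this R-expression → coindexation would violate Principle C on *Tamar₂*.
*[Tamar₂'s mother]₃*: the pronoun c-commands this R-expression → coindexation would violate Principle C on *[Tamar₂'s mother]₃*.
*Rania₄*: the pronoun c-commands this R-expression → coindexation would violate Principle C on *Rania₄*.
*Ingrid₅*: the pronoun c-commands this R-expression → coindexation would violate Principle C on *Ingrid₅*.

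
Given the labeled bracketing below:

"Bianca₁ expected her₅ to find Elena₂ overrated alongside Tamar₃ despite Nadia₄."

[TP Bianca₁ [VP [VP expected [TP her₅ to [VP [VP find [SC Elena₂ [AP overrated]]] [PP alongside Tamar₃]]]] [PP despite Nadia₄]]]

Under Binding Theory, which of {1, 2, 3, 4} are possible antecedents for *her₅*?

*her* is a pronoun, so Principle B applies: it must be free in its binding domain.
Binding domain of *her₅*: the matrix TP, whose subject is Bianca₁.
*Bianca₁* c-commands the pronoun within its binding domain → coindexation would violate Principle B.
*Elena₂*: the pronoun c-commands this R-expression → coindexation would violate Principle C on *Elena₂*.
*Tamar₃*: the pronoun c-commands this R-expression → coindexation would violate Principle C on *Tamar₃*.
*Nadia₄* and the pronoun do not c-command one another → neither Principle B nor Principle C is at stake; coindexation permitted.

{4}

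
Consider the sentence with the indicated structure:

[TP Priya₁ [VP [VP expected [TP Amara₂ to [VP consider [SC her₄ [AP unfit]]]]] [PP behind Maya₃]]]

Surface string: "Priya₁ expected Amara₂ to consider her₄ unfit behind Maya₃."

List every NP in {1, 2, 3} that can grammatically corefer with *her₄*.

{1, 3}

*her* is a pronoun, so Principle B applies: it must be free in its binding domain.
Binding domain of *her₄*: the embedded TP, whose subject is Amara₂.
*Priya₁* c-commands the pronoun but from outside its binding domain, and is not c-commanded by it → coindexation permitted.
*Amara₂* c-commands the pronoun within its binding domain → coindexation would violate Principle B.
*Maya₃* and the pronoun do not c-command one another → neither Principle B nor Principle C is at stake; coindexation permitted.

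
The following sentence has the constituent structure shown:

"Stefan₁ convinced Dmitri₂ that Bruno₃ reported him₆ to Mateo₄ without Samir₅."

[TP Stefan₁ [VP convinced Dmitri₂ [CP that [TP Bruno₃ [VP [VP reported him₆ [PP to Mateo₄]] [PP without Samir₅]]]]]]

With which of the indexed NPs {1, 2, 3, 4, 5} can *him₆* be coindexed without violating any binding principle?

*him* is a pronoun, so Principle B applies: it must be free in its binding domain.
Binding domain of *him₆*: the embedded TP, whose subject is Bruno₃.
*Stefan₁* c-commands the pronoun but from outside its binding domain, and is not c-commanded by it → coindexation permitted.
*Dmitri₂* c-commands the pronoun but from outside its binding domain, and is not c-commanded by it → coindexation permitted.
*Bruno₃* c-commands the pronoun within its binding domain → coindexation would violate Principle B.
*Mateo₄*: the pronoun c-commands this R-expression → coindexation would violate Principle C on *Mateo₄*.
*Samir₅* and the pronoun do not c-command one another → neither Principle B nor Principle C is at stake; coindexation permitted.

{1, 2, 5}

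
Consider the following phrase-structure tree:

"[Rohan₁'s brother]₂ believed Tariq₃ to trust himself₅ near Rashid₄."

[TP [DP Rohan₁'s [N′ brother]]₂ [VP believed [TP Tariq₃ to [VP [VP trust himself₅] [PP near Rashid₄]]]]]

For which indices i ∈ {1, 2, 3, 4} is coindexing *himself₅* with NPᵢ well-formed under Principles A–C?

{3}

*himself* is an anaphor, so Principle A applies: it must be bound in its binding domain.
Binding domain of *himself₅*: the embedded TP, whose subject is Tariq₃.
*Rohan₁* does not c-command the anaphor → cannot bind it.
*[Rohan₁'s brother]₂* c-commands the anaphor but is outside its binding domain → cannot satisfy Principle A.
*Tariq₃* c-commands the anaphor within its binding domain → licit binder.
*Rashid₄* does not c-command the anaphor → cannot bind it.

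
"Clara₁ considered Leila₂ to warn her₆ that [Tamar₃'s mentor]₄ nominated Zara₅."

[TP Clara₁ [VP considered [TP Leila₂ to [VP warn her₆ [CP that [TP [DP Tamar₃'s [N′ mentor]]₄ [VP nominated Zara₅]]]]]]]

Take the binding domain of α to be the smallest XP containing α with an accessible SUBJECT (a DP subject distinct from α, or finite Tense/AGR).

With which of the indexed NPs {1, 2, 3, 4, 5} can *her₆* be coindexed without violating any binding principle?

*her* is a pronoun, so Principle B applies: it must be free in its binding domain.
Binding domain of *her₆*: the embedded TP, whose subject is Leila₂.
*Clara₁* c-commands the pronoun but from outside its binding domain, and is not c-commanded by it → coindexation permitted.
*Leila₂* c-commands the pronoun within its binding domain → coindexation would violate Principle B.
*Tamar₃*: the pronoun c-commands this R-expression → coindexation would violate Principle C on *Tamar₃*.
*[Tamar₃'s mentor]₄*: the pronoun c-commands this R-expression → coindexation would violate Principle C on *[Tamar₃'s mentor]₄*.
*Zara₅*: the pronoun c-commands this R-expression → coindexation would violate Principle C on *Zara₅*.

{1}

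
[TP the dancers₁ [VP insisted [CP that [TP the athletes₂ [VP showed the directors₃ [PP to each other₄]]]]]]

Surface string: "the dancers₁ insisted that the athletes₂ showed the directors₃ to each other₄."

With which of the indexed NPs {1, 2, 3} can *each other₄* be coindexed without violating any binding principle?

{2, 3}

*each other* is an anaphor, so Principle A applies: it must be bound in its binding domain.
Binding domain of *each other₄*: the embedded TP, whose subject is the athletes₂.
*the dancers₁* c-commands the anaphor but is outside its binding domain → cannot satisfy Principle A.
*the athletes₂* c-commands the anaphor within its binding domain → licit binder.
*the directors₃* c-commands the anaphor within its binding domain → licit binder.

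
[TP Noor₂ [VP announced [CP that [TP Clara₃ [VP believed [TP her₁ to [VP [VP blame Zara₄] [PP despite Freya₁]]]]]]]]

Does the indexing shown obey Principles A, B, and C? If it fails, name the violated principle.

Principle C

The two coindexed NPs are *her₁* and *Freya₁*.
*Freya₁* is an R-expression. Principle C requires it to be free everywhere.
*her₁* c-commands it and carries the same index.
The R-expression is bound → Principle C violation.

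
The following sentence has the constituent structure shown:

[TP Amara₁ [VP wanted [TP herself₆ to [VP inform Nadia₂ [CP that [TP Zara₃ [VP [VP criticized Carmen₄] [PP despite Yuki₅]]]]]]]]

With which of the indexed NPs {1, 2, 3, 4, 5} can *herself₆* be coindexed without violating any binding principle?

{1}

*herself* is an anaphor, so Principle A applies: it must be bound in its binding domain.
Binding domain of *herself₆*: the matrix TP, whose subject is Amara₁.
*Amara₁* c-commands the anaphor within its binding domain → licit binder.
*Nadia₂* does not c-command the anaphor → cannot bind it.
*Zara₃* does not c-command the anaphor → cannot bind it.
*Carmen₄* does not c-command the anaphor → cannot bind it.
*Yuki₅* does not c-command the anaphor → cannot bind it.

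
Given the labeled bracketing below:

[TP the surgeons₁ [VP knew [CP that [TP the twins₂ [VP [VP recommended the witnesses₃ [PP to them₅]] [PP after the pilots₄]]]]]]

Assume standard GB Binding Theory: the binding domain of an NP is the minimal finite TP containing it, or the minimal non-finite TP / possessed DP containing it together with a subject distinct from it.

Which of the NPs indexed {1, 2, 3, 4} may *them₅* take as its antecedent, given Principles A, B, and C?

*them* is a pronoun, so Principle B applies: it must be free in its binding domain.
Binding domain of *them₅*: the embedded TP, whose subject is the twins₂.
*the surgeons₁* c-commands the pronoun but from outside its binding domain, and is not c-commanded by it → coindexation permitted.
*the twins₂* c-commands the pronoun within its binding domain → coindexation would violate Principle B.
*the witnesses₃* c-commands the pronoun within its binding domain → coindexation would violate Principle B.
*the pilots₄* and the pronoun do not c-command one another → neither Principle B nor Principle C is at stake; coindexation permitted.

{1, 4}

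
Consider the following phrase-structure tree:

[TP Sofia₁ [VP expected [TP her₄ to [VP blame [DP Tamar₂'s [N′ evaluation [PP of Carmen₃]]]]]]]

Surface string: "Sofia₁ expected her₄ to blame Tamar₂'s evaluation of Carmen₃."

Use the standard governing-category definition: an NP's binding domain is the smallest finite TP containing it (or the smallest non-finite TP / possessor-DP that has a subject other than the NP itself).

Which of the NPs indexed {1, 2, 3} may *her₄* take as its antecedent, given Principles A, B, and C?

*her* is a pronoun, so Principle B applies: it must be free in its binding domain.
Binding domain of *her₄*: the matrix TP, whose subject is Sofia₁.
*Sofia₁* c-commands the pronoun within its binding domain → coindexation would violate Principle B.
*Tamar₂*: the pronoun c-commands this R-expression → coindexation would violate Principle C on *Tamar₂*.
*Carmen₃*: the pronoun c-commands this R-expression → coindexation would violate Principle C on *Carmen₃*.

none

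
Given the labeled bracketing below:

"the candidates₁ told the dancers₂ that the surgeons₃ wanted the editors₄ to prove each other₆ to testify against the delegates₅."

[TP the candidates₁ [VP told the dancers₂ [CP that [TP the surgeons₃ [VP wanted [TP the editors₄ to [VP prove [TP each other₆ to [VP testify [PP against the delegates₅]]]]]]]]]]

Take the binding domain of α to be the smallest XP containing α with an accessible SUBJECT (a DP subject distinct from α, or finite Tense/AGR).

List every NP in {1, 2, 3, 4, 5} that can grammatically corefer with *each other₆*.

*each other* is an anaphor, so Principle A applies: it must be bound in its binding domain.
Binding domain of *each other₆*: the embedded TP, whose subject is the editors₄.
*the candidates₁* c-commands the anaphor but is outside its binding domain → cannot satisfy Principle A.
*the dancers₂* c-commands the anaphor but is outside its binding domain → cannot satisfy Principle A.
*the surgeons₃* c-commands the anaphor but is outside its binding domain → cannot satisfy Principle A.
*the editors₄* c-commands the anaphor within its binding domain → licit binder.
*the delegates₅* does not c-command the anaphor → cannot bind it.

{4}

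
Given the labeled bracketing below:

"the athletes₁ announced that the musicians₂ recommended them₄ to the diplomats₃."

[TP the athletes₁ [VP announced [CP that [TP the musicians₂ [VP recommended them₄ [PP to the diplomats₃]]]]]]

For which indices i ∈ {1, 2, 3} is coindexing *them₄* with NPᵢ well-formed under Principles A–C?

{1}

*them* is a pronoun, so Principle B applies: it must be free in its binding domain.
Binding domain of *them₄*: the embedded TP, whose subject is the musicians₂.
*the athletes₁* c-commands the pronoun but from outside its binding domain, and is not c-commanded by it → coindexation permitted.
*the musicians₂* c-commands the pronoun within its binding domain → coindexation would violate Principle B.
*the diplomats₃*: the pronoun c-commands this R-expression → coindexation would violate Principle C on *the diplomats₃*.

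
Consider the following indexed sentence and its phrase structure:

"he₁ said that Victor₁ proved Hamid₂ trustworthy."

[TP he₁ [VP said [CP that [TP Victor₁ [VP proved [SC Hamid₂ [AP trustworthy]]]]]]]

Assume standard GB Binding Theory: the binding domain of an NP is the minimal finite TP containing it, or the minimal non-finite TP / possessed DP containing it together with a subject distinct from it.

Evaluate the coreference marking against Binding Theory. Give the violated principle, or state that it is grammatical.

The two coindexed NPs are *he₁* and *Victor₁*.
*Victor₁* is an R-expression. Principle C requires it to be free everywhere.
*he₁* c-commands it and carries the same index.
The R-expression is bound → Principle C violation.

Principle C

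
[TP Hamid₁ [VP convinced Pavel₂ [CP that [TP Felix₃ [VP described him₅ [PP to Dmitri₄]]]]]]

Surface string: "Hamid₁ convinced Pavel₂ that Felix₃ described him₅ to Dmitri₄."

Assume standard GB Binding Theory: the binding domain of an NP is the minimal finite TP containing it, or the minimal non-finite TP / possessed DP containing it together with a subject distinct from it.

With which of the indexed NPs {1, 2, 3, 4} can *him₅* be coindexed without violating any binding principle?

*him* is a pronoun, so Principle B applies: it must be free in its binding domain.
Binding domain of *him₅*: the embedded TP, whose subject is Felix₃.
*Hamid₁* c-commands the pronoun but from outside its binding domain, and is not c-commanded by it → coindexation permitted.
*Pavel₂* c-commands the pronoun but from outside its binding domain, and is not c-commanded by it → coindexation permitted.
*Felix₃* c-commands the pronoun within its binding domain → coindexation would violate Principle B.
*Dmitri₄*: the pronoun c-commands this R-expression → coindexation would violate Principle C on *Dmitri₄*.

{1, 2}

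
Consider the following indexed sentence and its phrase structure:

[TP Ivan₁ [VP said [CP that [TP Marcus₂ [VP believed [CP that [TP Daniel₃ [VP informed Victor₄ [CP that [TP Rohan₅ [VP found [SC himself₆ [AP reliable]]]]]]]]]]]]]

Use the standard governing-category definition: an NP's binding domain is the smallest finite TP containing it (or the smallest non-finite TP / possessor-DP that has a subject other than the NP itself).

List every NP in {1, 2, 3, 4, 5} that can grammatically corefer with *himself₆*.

{5}

*himself* is an anaphor, so Principle A applies: it must be bound in its binding domain.
Binding domain of *himself₆*: the embedded TP, whose subject is Rohan₅.
*Ivan₁* c-commands the anaphor but is outside its binding domain → cannot satisfy Principle A.
*Marcus₂* c-commands the anaphor but is outside its binding domain → cannot satisfy Principle A.
*Daniel₃* c-commands the anaphor but is outside its binding domain → cannot satisfy Principle A.
*Victor₄* c-commands the anaphor but is outside its binding domain → cannot satisfy Principle A.
*Rohan₅* c-commands the anaphor within its binding domain → licit binder.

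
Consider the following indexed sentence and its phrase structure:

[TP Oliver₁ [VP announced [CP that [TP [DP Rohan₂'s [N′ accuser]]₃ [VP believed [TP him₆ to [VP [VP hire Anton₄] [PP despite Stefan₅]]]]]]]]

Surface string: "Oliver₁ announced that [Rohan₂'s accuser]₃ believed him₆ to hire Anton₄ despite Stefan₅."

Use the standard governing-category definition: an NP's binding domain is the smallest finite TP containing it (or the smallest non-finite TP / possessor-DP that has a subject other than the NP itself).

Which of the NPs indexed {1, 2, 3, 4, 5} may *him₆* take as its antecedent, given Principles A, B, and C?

{1, 2}

*him* is a pronoun, so Principle B applies: it must be free in its binding domain.
Binding domain of *him₆*: the embedded TP, whose subject is [Rohan₂'s accuser]₃.
*Oliver₁* c-commands the pronoun but from outside its binding domain, and is not c-commanded by it → coindexation permitted.
*Rohan₂* and the pronoun do not c-command one another → neither Principle B nor Principle C is at stake; coindexation permitted.
*[Rohan₂'s accuser]₃* c-commands the pronoun within its binding domain → coindexation would violate Principle B.
*Anton₄*: the pronoun c-commands this R-expression → coindexation would violate Principle C on *Anton₄*.
*Stefan₅*: the pronoun c-commands this R-expression → coindexation would violate Principle C on *Stefan₅*.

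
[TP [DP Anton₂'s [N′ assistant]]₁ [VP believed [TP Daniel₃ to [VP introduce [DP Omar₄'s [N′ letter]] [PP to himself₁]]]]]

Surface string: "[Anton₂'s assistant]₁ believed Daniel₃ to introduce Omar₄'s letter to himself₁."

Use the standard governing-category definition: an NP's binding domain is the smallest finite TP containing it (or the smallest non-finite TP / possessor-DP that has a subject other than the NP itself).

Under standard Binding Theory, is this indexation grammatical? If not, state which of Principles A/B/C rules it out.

The two coindexed NPs are *[Anton₂'s assistant]₁* and *himself₁*.
*himself₁* is an anaphor. Principle A requires it to be bound within its binding domain — the embedded TP, whose subject is Daniel₃.
Within that domain it is c-commanded by *Daniel₃*, which does not share its index.
*[Anton₂'s assistant]₁* does c-command the anaphor, but from outside its binding domain.
The anaphor is unbound in its domain → Principle A violation.

Principle A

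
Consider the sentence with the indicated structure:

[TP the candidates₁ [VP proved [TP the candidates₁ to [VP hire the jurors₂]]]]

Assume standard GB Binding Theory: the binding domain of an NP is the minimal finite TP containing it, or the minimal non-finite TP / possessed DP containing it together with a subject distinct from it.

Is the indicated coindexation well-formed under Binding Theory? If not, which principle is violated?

Principle C

The two coindexed NPs are *the candidates₁* (the lower occurrence) and *the candidates₁* (the higher occurrence).
*the candidates₁* (the lower occurrence) is an R-expression. Principle C requires it to be free everywhere.
*the candidates₁* (the higher occurrence) c-commands it and carries the same index.
The R-expression is bound → Principle C violation.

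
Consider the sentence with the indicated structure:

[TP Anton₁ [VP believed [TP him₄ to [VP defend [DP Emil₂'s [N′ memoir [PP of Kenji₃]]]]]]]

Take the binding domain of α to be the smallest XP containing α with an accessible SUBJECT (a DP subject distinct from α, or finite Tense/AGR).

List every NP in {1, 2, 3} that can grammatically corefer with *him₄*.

none

*him* is a pronoun, so Principle B applies: it must be free in its binding domain.
Binding domain of *him₄*: the matrix TP, whose subject is Anton₁.
*Anton₁* c-commands the pronoun within its binding domain → coindexation would violate Principle B.
*Emil₂*: the pronoun c-commands this R-expression → coindexation would violate Principle C on *Emil₂*.
*Kenji₃*: the pronoun c-commands this R-expression → coindexation would violate Principle C on *Kenji₃*.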